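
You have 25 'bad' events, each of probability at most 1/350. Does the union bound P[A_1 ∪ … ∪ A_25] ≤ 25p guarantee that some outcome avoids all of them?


Union bound: P[∪_{i=1}^{25} A_i] ≤ Σ_i P[A_i] ≤ 25·p = 25·(1/350) = 1/14.
Numerically: 1/14 ≈ 0.0714.
Is 1/14 < 1? YES.
Since P[∪ A_i] ≤ 1/14 < 1, the complement has P[∩ A_i^c] ≥ 1 − 1/14 = 13/14 > 0, so some outcome avoids every A_i.

25·p = 1/14 ≈ 0.0714; existence CERTIFIED by the union bound.


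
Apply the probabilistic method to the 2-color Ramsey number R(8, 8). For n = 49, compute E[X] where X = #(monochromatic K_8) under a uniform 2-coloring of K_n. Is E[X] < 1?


E[X] = C(49, 8) · 2^{1 − 28} = 450978066 · 2^{−27} = 450978066/134217728.
As a reduced fraction: E[X] = 225489033/67108864 ≈ 3.3600484.
Is E[X] < 1? NO.
Since E[X] ≥ 1, the first-moment bound is inconclusive at n = 49; it does NOT by itself certify R(8, 8) > 49.

E[X] = 225489033/67108864 ≈ 3.3600484; E[X] ≥ 1; first-moment method inconclusive here.


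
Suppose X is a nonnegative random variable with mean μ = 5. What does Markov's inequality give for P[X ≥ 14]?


μ = E[X] = 5, a = 14.
Markov: P[X ≥ 14] ≤ μ/a = (5)/14 = 5/14.
Numerically: ≈ 0.35714.
(Since a = 14 > μ = 5.00000, the bound 5/14 is < 1 and informative.)

P[X ≥ 14] ≤ 5/14 ≈ 0.35714.


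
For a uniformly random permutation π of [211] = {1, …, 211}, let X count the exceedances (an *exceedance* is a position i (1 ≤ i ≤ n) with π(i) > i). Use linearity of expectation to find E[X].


Write X = Σ_{i=1}^{211} X_i, where X_i = 1_{π(i) > i}.
For each fixed i, π(i) is uniform over {1, …, 211} (marginal of a uniform permutation), so P[π(i) > i] = (n − i)/n. Summing: Σ_{i=1}^{211} (n − i)/n = (0 + 1 + … + 210)/211 = 211(211 − 1)/(2·211) = (211 − 1)/2.
Hence E[X] = Σ_{i=1}^{211} (211 − i)/211 = 105 ≈ 105.000000.

E[X] = 105 = 105.000000.


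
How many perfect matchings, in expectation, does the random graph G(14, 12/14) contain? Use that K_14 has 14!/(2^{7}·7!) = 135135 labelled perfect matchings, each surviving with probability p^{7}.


K_14 has 14!/(2^{7}·7!) = 135135 labelled perfect matchings.
For each such perfect matching H, let X_H = 1 if all 7 edges of H are present in G. Then P[X_H = 1] = p^{7} = (6/7)^{7} = 279936/823543.
By linearity of expectation: E[X] = Σ_H E[X_H] = 135135 · p^{7} = 135135 · 279936/823543 = 5404164480/117649.
Numerically: E[X] ≈ 4.593e+04.

E[X] = 135135 · (6/7)^{7} = 5404164480/117649 ≈ 4.593e+04.


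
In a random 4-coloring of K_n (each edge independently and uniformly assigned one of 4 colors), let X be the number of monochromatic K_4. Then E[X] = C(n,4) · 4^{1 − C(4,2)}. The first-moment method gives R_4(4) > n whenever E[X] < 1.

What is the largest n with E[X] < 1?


We need C(n, 4) · 4^{1 − 6} < 1, i.e. C(n, 4) < 4^{6 − 1} = 1024.
Check values of n near the boundary:
  n = 13: C(13, 4) = 715; 715 < 1024? YES
  n = 14: C(14, 4) = 1001; 1001 < 1024? YES
  n = 15: C(15, 4) = 1365; 1365 < 1024? NO
The largest n with C(n, 4) < 1024 is n = 14 (where E[X] = 1001/1024 ≈ 0.9775). Hence R_4(4) > 14, i.e. R_4(4) ≥ 15.

Largest n = 14; hence R_4(4) > 14.


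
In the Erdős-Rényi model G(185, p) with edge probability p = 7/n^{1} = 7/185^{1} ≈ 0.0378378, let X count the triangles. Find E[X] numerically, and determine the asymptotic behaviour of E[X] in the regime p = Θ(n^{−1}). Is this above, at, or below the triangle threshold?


Number of potential triangles: C(185, 3) = 1038220.
Each occurs with probability p³ ≈ (0.0378378)³ ≈ 5.41725071e-05.
By linearity: E[X] = C(185, 3)·p³ ≈ 1038220 · 5.41725071e-05 ≈ 56.242980.
Here α = 1, so p = 7/n is exactly at the triangle threshold p ~ 1/n. Asymptotically E[X] → c³/6 = 7³/6 = 343/6 ≈ 57.166667, a bounded constant. In this regime the triangle count is asymptotically Poisson(c³/6).

E[X] ≈ 56.242980; in regime p = Θ(1/n^{1}) E[X] stays bounded (at the triangle threshold p ~ 1/n).


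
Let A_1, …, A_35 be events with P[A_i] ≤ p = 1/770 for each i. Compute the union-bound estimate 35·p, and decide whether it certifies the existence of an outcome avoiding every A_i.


Union bound: P[∪_{i=1}^{35} A_i] ≤ Σ_i P[A_i] ≤ 35·p = 35·(1/770) = 1/22.
Numerically: 1/22 ≈ 0.045455.
Is 1/22 < 1? YES.
Since P[∪ A_i] ≤ 1/22 < 1, the complement has P[∩ A_i^c] ≥ 1 − 1/22 = 21/22 > 0, so some outcome avoids every A_i.

35·p = 1/22 ≈ 0.045455; existence CERTIFIED by the union bound.


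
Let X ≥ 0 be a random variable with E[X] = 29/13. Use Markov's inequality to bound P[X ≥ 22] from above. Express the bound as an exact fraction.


μ = E[X] = 29/13, a = 22.
Markov: P[X ≥ 22] ≤ μ/a = (29/13)/22 = 29/286.
Numerically: ≈ 0.101399.
(Since a = 22 > μ = 2.230769, the bound 29/286 is < 1 and informative.)

P[X ≥ 22] ≤ 29/286 ≈ 0.101399.


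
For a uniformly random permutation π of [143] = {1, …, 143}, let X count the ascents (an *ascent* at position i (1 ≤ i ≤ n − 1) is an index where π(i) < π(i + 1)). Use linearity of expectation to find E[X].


Write X = Σ X_I over i = 1, …, 142, with X_I the indicator of one ascent.
There are 142 indicators.
For each fixed i, the pair (π(i), π(i+1)) is a uniformly random ordered pair of distinct values from {1, …, 143}; by symmetry P[π(i) < π(i+1)] = 1/2.
By linearity: E[X] = 142 · (1/2) = (143 − 1) · (1/2) = 71 ≈ 71.00000.

E[X] = 71 = 71.00000.


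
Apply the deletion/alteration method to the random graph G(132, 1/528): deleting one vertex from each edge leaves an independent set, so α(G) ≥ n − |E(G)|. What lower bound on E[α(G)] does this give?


E[|E(G)|] = C(132, 2)·p = 8646 · (1/528) = 131/8.
E[α(G)] ≥ n − E[|E(G)|] = 132 − 131/8 = 925/8.
Numerically: ≈ 115.62500.
(This is only a lower bound; the true E[α(G)] may be larger.)

E[α(G)] ≥ 925/8 ≈ 115.62500.


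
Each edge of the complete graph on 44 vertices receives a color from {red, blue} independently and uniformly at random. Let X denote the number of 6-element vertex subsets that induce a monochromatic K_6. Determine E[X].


Let X = Σ_S X_S over the C(44, 6) = 7059052 subsets S of size 6, where X_S = 1 if the K_6 on S is monochromatic.
For a fixed S, the K_6 on S has C(6, 2) = 15 edges. P[all 15 edges red] = (1/2)^15, and likewise for blue, so P[monochromatic] = 2·(1/2)^15 = 2^{1 − 15} = 1/16384.
By linearity of expectation: E[X] = C(44, 6) · 2^{1 − 15} = 7059052 · 1/16384 = 1764763/4096.
Numerically: E[X] ≈ 430.850342.

E[X] = C(44,6)·2^(1−C(6,2)) = 1764763/4096 ≈ 430.850342.


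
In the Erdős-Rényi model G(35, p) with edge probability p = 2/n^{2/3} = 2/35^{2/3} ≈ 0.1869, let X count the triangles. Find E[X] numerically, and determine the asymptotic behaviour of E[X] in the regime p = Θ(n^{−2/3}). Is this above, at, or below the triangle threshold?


Number of potential triangles: C(35, 3) = 6545.
Each occurs with probability p³ ≈ (0.1869)³ ≈ 6.530612e-03.
By linearity: E[X] = C(35, 3)·p³ ≈ 6545 · 6.530612e-03 ≈ 42.7429.
Since α = 2/3 < 1, p = c/n^{2/3} ≫ 1/n is above the triangle threshold p ~ 1/n. Asymptotically E[X] ~ (c³/6)·n^{3(1−α)} = (2³/6)·n^{1} → ∞; triangles are abundant w.h.p.

E[X] ≈ 42.7429; in regime p = Θ(1/n^{2/3}) E[X] diverges (above the triangle threshold p ~ 1/n).


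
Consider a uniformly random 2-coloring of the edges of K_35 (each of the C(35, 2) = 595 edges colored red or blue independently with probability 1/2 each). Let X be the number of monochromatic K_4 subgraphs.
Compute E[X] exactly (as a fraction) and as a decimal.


Let X = Σ_S X_S over the C(35, 4) = 52360 subsets S of size 4, where X_S = 1 if the K_4 on S is monochromatic.
For a fixed S, the K_4 on S has C(4, 2) = 6 edges. P[all 6 edges red] = (1/2)^6, and likewise for blue, so P[monochromatic] = 2·(1/2)^6 = 2^{1 − 6} = 1/32.
Summing: E[X] = C(35, 4) · 2^{1 − 6} = 52360 · 1/32 = 6545/4.
Numerically: E[X] ≈ 1636.250.

E[X] = C(35,4)·2^(1−C(4,2)) = 6545/4 ≈ 1636.250.


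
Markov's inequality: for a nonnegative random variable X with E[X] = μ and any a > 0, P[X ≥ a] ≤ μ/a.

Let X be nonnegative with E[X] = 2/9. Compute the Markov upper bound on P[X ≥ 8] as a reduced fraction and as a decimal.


μ = E[X] = 2/9, a = 8.
Markov: P[X ≥ 8] ≤ μ/a = (2/9)/8 = 1/36.
Numerically: ≈ 0.02778.
(Since a = 8 > μ = 0.22222, the bound 1/36 is < 1 and informative.)

P[X ≥ 8] ≤ 1/36 ≈ 0.02778.


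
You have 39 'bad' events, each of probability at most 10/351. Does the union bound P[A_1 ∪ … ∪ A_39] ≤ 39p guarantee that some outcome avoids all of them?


Union bound: P[∪_{i=1}^{39} A_i] ≤ Σ_i P[A_i] ≤ 39·p = 39·(10/351) = 10/9.
Numerically: 10/9 ≈ 1.11111.
Is 10/9 < 1? NO.
Since the bound 10/9 is ≥ 1, the union bound is uninformative here; it does NOT by itself certify existence.

39·p = 10/9 ≈ 1.11111; existence NOT certified by the union bound.


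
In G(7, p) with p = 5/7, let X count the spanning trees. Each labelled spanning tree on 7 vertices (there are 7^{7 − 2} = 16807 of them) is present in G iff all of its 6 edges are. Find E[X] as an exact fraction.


K_7 has 7^{7 − 2} = 16807 labelled spanning trees.
For each such spanning tree H, let X_H = 1 if all 6 edges of H are present in G. Then P[X_H = 1] = p^{6} = (5/7)^{6} = 15625/117649.
Summing the indicators: E[X] = Σ_H E[X_H] = 16807 · p^{6} = 16807 · 15625/117649 = 15625/7.
Numerically: E[X] ≈ 2232.14.

E[X] = 16807 · (5/7)^{6} = 15625/7 ≈ 2232.14.


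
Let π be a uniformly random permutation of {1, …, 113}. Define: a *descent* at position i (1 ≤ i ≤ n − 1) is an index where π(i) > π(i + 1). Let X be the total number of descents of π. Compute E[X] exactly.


Write X = Σ X_I over i = 1, …, 112, with X_I the indicator of one descent.
There are 112 indicators.
For each fixed i, the pair (π(i), π(i+1)) is a uniformly random ordered pair of distinct values from {1, …, 113}; by symmetry P[π(i) > π(i+1)] = 1/2.
By linearity: E[X] = 112 · (1/2) = (113 − 1) · (1/2) = 56 ≈ 56.000.

E[X] = 56 = 56.000.


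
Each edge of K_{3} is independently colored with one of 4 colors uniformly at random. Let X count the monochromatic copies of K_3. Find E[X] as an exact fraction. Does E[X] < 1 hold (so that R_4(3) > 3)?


E[X] = C(3, 3) · 4^{1 − 3} = 1 · 4^{−2} = 1/16.
As a reduced fraction: E[X] = 1/16 ≈ 0.062.
Is E[X] < 1? YES.
Since E[X] < 1, there exists a 4-coloring of K_{3} with no monochromatic K_3; hence R_4(3) > 3.

E[X] = 1/16 ≈ 0.062; E[X] < 1, so R_4(3) > 3.


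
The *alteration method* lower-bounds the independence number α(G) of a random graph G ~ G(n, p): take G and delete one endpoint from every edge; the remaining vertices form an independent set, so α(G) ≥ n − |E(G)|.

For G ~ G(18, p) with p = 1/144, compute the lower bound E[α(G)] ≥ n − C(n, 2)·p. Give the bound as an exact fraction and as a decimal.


E[|E(G)|] = C(18, 2)·p = 153 · (1/144) = 17/16.
E[α(G)] ≥ n − E[|E(G)|] = 18 − 17/16 = 271/16.
Numerically: ≈ 16.937500.
(This is only a lower bound; the true E[α(G)] may be larger.)

E[α(G)] ≥ 271/16 ≈ 16.937500.


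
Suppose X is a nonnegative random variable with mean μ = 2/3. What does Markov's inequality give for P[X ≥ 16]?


μ = E[X] = 2/3, a = 16.
Markov: P[X ≥ 16] ≤ μ/a = (2/3)/16 = 1/24.
Numerically: ≈ 0.04167.
(Since a = 16 > μ = 0.66667, the bound 1/24 is < 1 and informative.)

P[X ≥ 16] ≤ 1/24 ≈ 0.04167.


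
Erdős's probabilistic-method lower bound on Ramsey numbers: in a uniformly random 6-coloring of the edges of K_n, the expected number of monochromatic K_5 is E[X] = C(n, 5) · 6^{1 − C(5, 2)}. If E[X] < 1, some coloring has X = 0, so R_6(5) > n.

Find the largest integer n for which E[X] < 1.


We need C(n, 5) · 6^{1 − 10} < 1, i.e. C(n, 5) < 6^{10 − 1} = 10077696.
Check values of n near the boundary:
  n = 63: C(63, 5) = 7028847; 7028847 < 10077696? YES
  n = 64: C(64, 5) = 7624512; 7624512 < 10077696? YES
  n = 65: C(65, 5) = 8259888; 8259888 < 10077696? YES
  n = 66: C(66, 5) = 8936928; 8936928 < 10077696? YES
  n = 67: C(67, 5) = 9657648; 9657648 < 10077696? YES
  n = 68: C(68, 5) = 10424128; 10424128 < 10077696? NO
  n = 69: C(69, 5) = 11238513; 11238513 < 10077696? NO
The largest n with C(n, 5) < 10077696 is n = 67 (where E[X] = 67067/69984 ≈ 0.95832). Hence R_6(5) > 67, i.e. R_6(5) ≥ 68.

Largest n = 67; hence R_6(5) > 67.


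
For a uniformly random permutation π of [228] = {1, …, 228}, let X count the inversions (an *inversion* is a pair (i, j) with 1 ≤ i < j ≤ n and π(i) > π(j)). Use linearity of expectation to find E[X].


Write X = Σ X_I over the C(228, 2) = 25878 pairs i < j, with X_I the indicator of one inversion.
There are 25878 indicators.
For each fixed pair i < j, the values π(i) and π(j) are two distinct elements of {1, …, 228} in uniformly random order; by symmetry P[π(i) > π(j)] = 1/2.
By linearity: E[X] = 25878 · (1/2) = C(228, 2) · (1/2) = 25878/2 = 12939 ≈ 12939.000000.

E[X] = 12939 = 12939.000000.


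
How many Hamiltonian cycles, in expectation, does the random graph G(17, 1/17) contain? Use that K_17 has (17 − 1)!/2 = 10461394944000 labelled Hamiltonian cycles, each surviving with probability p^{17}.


K_17 has (17 − 1)!/2 = 10461394944000 labelled Hamiltonian cycles.
For each such Hamiltonian cycle H, let X_H = 1 if all 17 edges of H are present in G. Then P[X_H = 1] = p^{17} = (1/17)^{17} = 1/827240261886336764177.
Summing the indicators: E[X] = Σ_H E[X_H] = 10461394944000 · p^{17} = 10461394944000 · 1/827240261886336764177 = 10461394944000/827240261886336764177.
Numerically: E[X] ≈ 1.2646e-08.

E[X] = 10461394944000 · (1/17)^{17} = 10461394944000/827240261886336764177 ≈ 1.2646e-08.


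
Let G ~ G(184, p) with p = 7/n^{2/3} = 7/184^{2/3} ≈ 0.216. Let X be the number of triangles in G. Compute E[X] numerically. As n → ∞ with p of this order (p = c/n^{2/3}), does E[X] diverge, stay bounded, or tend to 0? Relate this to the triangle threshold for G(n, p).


Number of potential triangles: C(184, 3) = 1021384.
Each occurs with probability p³ ≈ (0.216)³ ≈ 1.01311e-02.
By linearity: E[X] = C(184, 3)·p³ ≈ 1021384 · 1.01311e-02 ≈ 10347.788.
Since α = 2/3 < 1, p = c/n^{2/3} ≫ 1/n is above the triangle threshold p ~ 1/n. Asymptotically E[X] ~ (c³/6)·n^{3(1−α)} = (7³/6)·n^{1} → ∞; triangles are abundant w.h.p.

E[X] ≈ 10347.788; in regime p = Θ(1/n^{2/3}) E[X] diverges (above the triangle threshold p ~ 1/n).


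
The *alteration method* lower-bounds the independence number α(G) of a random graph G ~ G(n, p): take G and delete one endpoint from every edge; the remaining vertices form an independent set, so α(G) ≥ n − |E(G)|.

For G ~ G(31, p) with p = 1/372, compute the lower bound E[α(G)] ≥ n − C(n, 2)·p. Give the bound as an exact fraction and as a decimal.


E[|E(G)|] = C(31, 2)·p = 465 · (1/372) = 5/4.
E[α(G)] ≥ n − E[|E(G)|] = 31 − 5/4 = 119/4.
Numerically: ≈ 29.75000.
(This is only a lower bound; the true E[α(G)] may be larger.)

E[α(G)] ≥ 119/4 ≈ 29.75000.


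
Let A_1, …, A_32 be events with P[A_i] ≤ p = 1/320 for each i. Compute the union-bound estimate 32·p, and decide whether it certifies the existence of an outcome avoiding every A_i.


Union bound: P[∪_{i=1}^{32} A_i] ≤ Σ_i P[A_i] ≤ 32·p = 32·(1/320) = 1/10.
Numerically: 1/10 ≈ 0.100.
Is 1/10 < 1? YES.
Since P[∪ A_i] ≤ 1/10 < 1, the complement has P[∩ A_i^c] ≥ 1 − 1/10 = 9/10 > 0, so some outcome avoids every A_i.

32·p = 1/10 ≈ 0.100; existence CERTIFIED by the union bound.


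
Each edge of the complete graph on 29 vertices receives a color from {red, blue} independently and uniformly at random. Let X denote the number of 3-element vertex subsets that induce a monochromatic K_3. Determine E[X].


Let X = Σ_S X_S over the C(29, 3) = 3654 subsets S of size 3, where X_S = 1 if the K_3 on S is monochromatic.
For a fixed S, the K_3 on S has C(3, 2) = 3 edges. P[all 3 edges red] = (1/2)^3, and likewise for blue, so P[monochromatic] = 2·(1/2)^3 = 2^{1 − 3} = 1/4.
By linearity: E[X] = C(29, 3) · 2^{1 − 3} = 3654 · 1/4 = 1827/2.
Numerically: E[X] ≈ 913.500000.

E[X] = C(29,3)·2^(1−C(3,2)) = 1827/2 ≈ 913.500000.


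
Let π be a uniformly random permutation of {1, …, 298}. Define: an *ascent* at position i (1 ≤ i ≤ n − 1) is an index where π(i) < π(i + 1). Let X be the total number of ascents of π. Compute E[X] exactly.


Write X = Σ X_I over i = 1, …, 297, with X_I the indicator of one ascent.
There are 297 indicators.
For each fixed i, the pair (π(i), π(i+1)) is a uniformly random ordered pair of distinct values from {1, …, 298}; by symmetry P[π(i) < π(i+1)] = 1/2.
By linearity: E[X] = 297 · (1/2) = (298 − 1) · (1/2) = 297/2 ≈ 148.5000.

E[X] = 297/2 = 148.5000.


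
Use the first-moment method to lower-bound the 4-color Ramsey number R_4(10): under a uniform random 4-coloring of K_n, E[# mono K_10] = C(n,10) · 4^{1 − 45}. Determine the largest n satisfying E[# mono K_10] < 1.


We need C(n, 10) · 4^{1 − 45} < 1, i.e. C(n, 10) < 4^{45 − 1} = 309485009821345068724781056.
Check values of n near the boundary:
  n = 2019: C(2019, 10) = 303322949179835278009229628; 303322949179835278009229628 < 309485009821345068724781056? YES
  n = 2020: C(2020, 10) = 304832018578739931133653656; 304832018578739931133653656 < 309485009821345068724781056? YES
  n = 2021: C(2021, 10) = 306347841644770462864800616; 306347841644770462864800616 < 309485009821345068724781056? YES
  n = 2022: C(2022, 10) = 307870445231474093395937796; 307870445231474093395937796 < 309485009821345068724781056? YES
  n = 2023: C(2023, 10) = 309399856285778485315440716; 309399856285778485315440716 < 309485009821345068724781056? YES
  n = 2024: C(2024, 10) = 310936101848269937576192656; 310936101848269937576192656 < 309485009821345068724781056? NO
  n = 2025: C(2025, 10) = 312479209053472269772600560; 312479209053472269772600560 < 309485009821345068724781056? NO
The largest n with C(n, 10) < 309485009821345068724781056 is n = 2023 (where E[X] = 77349964071444621328860179/77371252455336267181195264 ≈ 0.999725). Hence R_4(10) > 2023, i.e. R_4(10) ≥ 2024.

Largest n = 2023; hence R_4(10) > 2023.


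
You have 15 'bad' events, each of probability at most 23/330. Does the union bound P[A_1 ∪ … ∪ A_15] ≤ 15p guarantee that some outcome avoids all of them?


Union bound: P[∪_{i=1}^{15} A_i] ≤ Σ_i P[A_i] ≤ 15·p = 15·(23/330) = 23/22.
Numerically: 23/22 ≈ 1.045455.
Is 23/22 < 1? NO.
Since the bound 23/22 is ≥ 1, the union bound is uninformative here; it does NOT by itself certify existence.

15·p = 23/22 ≈ 1.045455; existence NOT certified by the union bound.


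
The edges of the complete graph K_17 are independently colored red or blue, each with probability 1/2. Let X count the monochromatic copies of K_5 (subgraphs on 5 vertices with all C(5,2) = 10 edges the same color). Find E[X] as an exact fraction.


Let X = Σ_S X_S over the C(17, 5) = 6188 subsets S of size 5, where X_S = 1 if the K_5 on S is monochromatic.
For a fixed S, the K_5 on S has C(5, 2) = 10 edges. P[all 10 edges red] = (1/2)^10, and likewise for blue, so P[monochromatic] = 2·(1/2)^10 = 2^{1 − 10} = 1/512.
By linearity of expectation: E[X] = C(17, 5) · 2^{1 − 10} = 6188 · 1/512 = 1547/128.
Numerically: E[X] ≈ 12.0859.

E[X] = C(17,5)·2^(1−C(5,2)) = 1547/128 ≈ 12.0859.


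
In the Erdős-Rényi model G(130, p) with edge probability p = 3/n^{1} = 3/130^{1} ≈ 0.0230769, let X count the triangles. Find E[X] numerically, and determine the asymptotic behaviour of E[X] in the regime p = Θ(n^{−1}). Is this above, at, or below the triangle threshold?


Number of potential triangles: C(130, 3) = 357760.
Each occurs with probability p³ ≈ (0.0230769)³ ≈ 1.22894857e-05.
By linearity: E[X] = C(130, 3)·p³ ≈ 357760 · 1.22894857e-05 ≈ 4.396686.
Here α = 1, so p = 3/n is exactly at the triangle threshold p ~ 1/n. Asymptotically E[X] → c³/6 = 3³/6 = 9/2 ≈ 4.500000, a bounded constant. In this regime the triangle count is asymptotically Poisson(c³/6).

E[X] ≈ 4.396686; in regime p = Θ(1/n^{1}) E[X] stays bounded (at the triangle threshold p ~ 1/n).


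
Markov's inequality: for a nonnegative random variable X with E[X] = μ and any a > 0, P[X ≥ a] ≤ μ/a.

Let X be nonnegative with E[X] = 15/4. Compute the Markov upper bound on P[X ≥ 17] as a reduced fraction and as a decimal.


μ = E[X] = 15/4, a = 17.
Markov: P[X ≥ 17] ≤ μ/a = (15/4)/17 = 15/68.
Numerically: ≈ 0.220588.
(Since a = 17 > μ = 3.750000, the bound 15/68 is < 1 and informative.)

P[X ≥ 17] ≤ 15/68 ≈ 0.220588.


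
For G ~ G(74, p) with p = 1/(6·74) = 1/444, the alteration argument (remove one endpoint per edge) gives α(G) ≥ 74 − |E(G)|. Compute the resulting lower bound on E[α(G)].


E[|E(G)|] = C(74, 2)·p = 2701 · (1/444) = 73/12.
E[α(G)] ≥ n − E[|E(G)|] = 74 − 73/12 = 815/12.
Numerically: ≈ 67.917.
(This is only a lower bound; the true E[α(G)] may be larger.)

E[α(G)] ≥ 815/12 ≈ 67.917.


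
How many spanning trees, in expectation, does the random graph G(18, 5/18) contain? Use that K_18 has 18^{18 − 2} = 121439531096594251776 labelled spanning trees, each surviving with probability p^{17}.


K_18 has 18^{18 − 2} = 121439531096594251776 labelled spanning trees.
For each such spanning tree H, let X_H = 1 if all 17 edges of H are present in G. Then P[X_H = 1] = p^{17} = (5/18)^{17} = 762939453125/2185911559738696531968.
Summing the indicators: E[X] = Σ_H E[X_H] = 121439531096594251776 · p^{17} = 121439531096594251776 · 762939453125/2185911559738696531968 = 762939453125/18.
Numerically: E[X] ≈ 4.23855e+10.

E[X] = 121439531096594251776 · (5/18)^{17} = 762939453125/18 ≈ 4.23855e+10.


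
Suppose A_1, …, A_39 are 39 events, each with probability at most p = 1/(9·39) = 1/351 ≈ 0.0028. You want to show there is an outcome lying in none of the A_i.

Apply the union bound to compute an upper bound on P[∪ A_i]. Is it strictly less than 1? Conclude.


Union bound: P[∪_{i=1}^{39} A_i] ≤ Σ_i P[A_i] ≤ 39·p = 39·(1/351) = 1/9.
Numerically: 1/9 ≈ 0.1111.
Is 1/9 < 1? YES.
Since P[∪ A_i] ≤ 1/9 < 1, the complement has P[∩ A_i^c] ≥ 1 − 1/9 = 8/9 > 0, so some outcome avoids every A_i.

39·p = 1/9 ≈ 0.1111; existence CERTIFIED by the union bound.


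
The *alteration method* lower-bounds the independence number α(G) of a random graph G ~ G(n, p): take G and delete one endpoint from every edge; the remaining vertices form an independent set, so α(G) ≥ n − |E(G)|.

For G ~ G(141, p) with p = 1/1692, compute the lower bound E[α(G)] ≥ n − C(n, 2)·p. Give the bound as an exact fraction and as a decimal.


E[|E(G)|] = C(141, 2)·p = 9870 · (1/1692) = 35/6.
E[α(G)] ≥ n − E[|E(G)|] = 141 − 35/6 = 811/6.
Numerically: ≈ 135.16667.
(This is only a lower bound; the true E[α(G)] may be larger.)

E[α(G)] ≥ 811/6 ≈ 135.16667.


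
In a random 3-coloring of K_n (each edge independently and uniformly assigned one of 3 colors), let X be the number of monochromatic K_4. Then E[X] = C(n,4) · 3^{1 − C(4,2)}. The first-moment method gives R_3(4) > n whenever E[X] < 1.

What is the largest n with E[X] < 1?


We need C(n, 4) · 3^{1 − 6} < 1, i.e. C(n, 4) < 3^{6 − 1} = 243.
Check values of n near the boundary:
  n = 8: C(8, 4) = 70; 70 < 243? YES
  n = 9: C(9, 4) = 126; 126 < 243? YES
  n = 10: C(10, 4) = 210; 210 < 243? YES
  n = 11: C(11, 4) = 330; 330 < 243? NO
The largest n with C(n, 4) < 243 is n = 10 (where E[X] = 70/81 ≈ 0.86420). Hence R_3(4) > 10, i.e. R_3(4) ≥ 11.

Largest n = 10; hence R_3(4) > 10.


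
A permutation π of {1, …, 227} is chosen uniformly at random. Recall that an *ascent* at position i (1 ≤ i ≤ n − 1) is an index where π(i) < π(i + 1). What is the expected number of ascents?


Write X = Σ X_I over i = 1, …, 226, with X_I the indicator of one ascent.
There are 226 indicators.
For each fixed i, the pair (π(i), π(i+1)) is a uniformly random ordered pair of distinct values from {1, …, 227}; by symmetry P[π(i) < π(i+1)] = 1/2.
By linearity: E[X] = 226 · (1/2) = (227 − 1) · (1/2) = 113 ≈ 113.0000.

E[X] = 113 = 113.0000.


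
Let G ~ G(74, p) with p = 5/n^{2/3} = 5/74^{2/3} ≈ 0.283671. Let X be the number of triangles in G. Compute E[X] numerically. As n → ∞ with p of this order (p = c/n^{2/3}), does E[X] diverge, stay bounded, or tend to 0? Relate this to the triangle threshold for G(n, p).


Number of potential triangles: C(74, 3) = 64824.
Each occurs with probability p³ ≈ (0.283671)³ ≈ 2.28268809e-02.
By linearity: E[X] = C(74, 3)·p³ ≈ 64824 · 2.28268809e-02 ≈ 1479.729730.
Since α = 2/3 < 1, p = c/n^{2/3} ≫ 1/n is above the triangle threshold p ~ 1/n. Asymptotically E[X] ~ (c³/6)·n^{3(1−α)} = (5³/6)·n^{1} → ∞; triangles are abundant w.h.p.

E[X] ≈ 1479.729730; in regime p = Θ(1/n^{2/3}) E[X] diverges (above the triangle threshold p ~ 1/n).


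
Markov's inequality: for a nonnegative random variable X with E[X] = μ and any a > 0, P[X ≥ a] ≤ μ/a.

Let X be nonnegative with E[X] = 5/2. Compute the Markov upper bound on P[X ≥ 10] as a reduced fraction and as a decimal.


μ = E[X] = 5/2, a = 10.
Markov: P[X ≥ 10] ≤ μ/a = (5/2)/10 = 1/4.
Numerically: ≈ 0.25000.
(Since a = 10 > μ = 2.50000, the bound 1/4 is < 1 and informative.)

P[X ≥ 10] ≤ 1/4 ≈ 0.25000.


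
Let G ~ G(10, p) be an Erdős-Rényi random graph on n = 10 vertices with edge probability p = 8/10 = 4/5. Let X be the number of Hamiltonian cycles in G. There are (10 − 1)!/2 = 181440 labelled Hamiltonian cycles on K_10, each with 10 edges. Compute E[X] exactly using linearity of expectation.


K_10 has (10 − 1)!/2 = 181440 labelled Hamiltonian cycles.
For each such Hamiltonian cycle H, let X_H = 1 if all 10 edges of H are present in G. Then P[X_H = 1] = p^{10} = (4/5)^{10} = 1048576/9765625.
Summing the indicators: E[X] = Σ_H E[X_H] = 181440 · p^{10} = 181440 · 1048576/9765625 = 38050725888/1953125.
Numerically: E[X] ≈ 1.95e+04.

E[X] = 181440 · (4/5)^{10} = 38050725888/1953125 ≈ 1.95e+04.


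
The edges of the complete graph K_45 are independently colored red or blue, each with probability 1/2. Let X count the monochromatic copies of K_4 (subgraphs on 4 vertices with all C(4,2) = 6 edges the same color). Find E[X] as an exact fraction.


Let X = Σ_S X_S over the C(45, 4) = 148995 subsets S of size 4, where X_S = 1 if the K_4 on S is monochromatic.
For a fixed S, the K_4 on S has C(4, 2) = 6 edges. P[all 6 edges red] = (1/2)^6, and likewise for blue, so P[monochromatic] = 2·(1/2)^6 = 2^{1 − 6} = 1/32.
By linearity: E[X] = C(45, 4) · 2^{1 − 6} = 148995 · 1/32 = 148995/32.
Numerically: E[X] ≈ 4656.0938.

E[X] = C(45,4)·2^(1−C(4,2)) = 148995/32 ≈ 4656.0938.


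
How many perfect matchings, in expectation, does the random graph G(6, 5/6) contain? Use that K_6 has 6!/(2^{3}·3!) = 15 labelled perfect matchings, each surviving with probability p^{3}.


K_6 has 6!/(2^{3}·3!) = 15 labelled perfect matchings.
For each such perfect matching H, let X_H = 1 if all 3 edges of H are present in G. Then P[X_H = 1] = p^{3} = (5/6)^{3} = 125/216.
By linearity of expectation: E[X] = Σ_H E[X_H] = 15 · p^{3} = 15 · 125/216 = 625/72.
Numerically: E[X] ≈ 8.681.

E[X] = 15 · (5/6)^{3} = 625/72 ≈ 8.681.


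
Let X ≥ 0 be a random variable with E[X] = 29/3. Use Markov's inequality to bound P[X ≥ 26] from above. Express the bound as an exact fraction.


μ = E[X] = 29/3, a = 26.
Markov: P[X ≥ 26] ≤ μ/a = (29/3)/26 = 29/78.
Numerically: ≈ 0.372.
(Since a = 26 > μ = 9.667, the bound 29/78 is < 1 and informative.)

P[X ≥ 26] ≤ 29/78 ≈ 0.372.


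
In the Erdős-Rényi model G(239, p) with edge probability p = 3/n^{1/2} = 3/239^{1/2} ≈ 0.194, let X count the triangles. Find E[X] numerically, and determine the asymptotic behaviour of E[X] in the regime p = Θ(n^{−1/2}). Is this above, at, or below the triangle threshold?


Number of potential triangles: C(239, 3) = 2246839.
Each occurs with probability p³ ≈ (0.194)³ ≈ 7.30747e-03.
By linearity: E[X] = C(239, 3)·p³ ≈ 2246839 · 7.30747e-03 ≈ 16418.704.
Since α = 1/2 < 1, p = c/n^{1/2} ≫ 1/n is above the triangle threshold p ~ 1/n. Asymptotically E[X] ~ (c³/6)·n^{3(1−α)} = (3³/6)·n^{1.5} → ∞; triangles are abundant w.h.p.

E[X] ≈ 16418.704; in regime p = Θ(1/n^{1/2}) E[X] diverges (above the triangle threshold p ~ 1/n).


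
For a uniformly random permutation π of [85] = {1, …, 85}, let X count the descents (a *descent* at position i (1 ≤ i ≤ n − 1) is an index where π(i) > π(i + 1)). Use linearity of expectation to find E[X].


Write X = Σ X_I over i = 1, …, 84, with X_I the indicator of one descent.
There are 84 indicators.
For each fixed i, the pair (π(i), π(i+1)) is a uniformly random ordered pair of distinct values from {1, …, 85}; by symmetry P[π(i) > π(i+1)] = 1/2.
By linearity: E[X] = 84 · (1/2) = (85 − 1) · (1/2) = 42 ≈ 42.00000.

E[X] = 42 = 42.00000.


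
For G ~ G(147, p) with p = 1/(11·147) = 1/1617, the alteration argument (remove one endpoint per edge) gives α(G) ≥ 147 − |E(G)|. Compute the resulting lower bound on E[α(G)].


E[|E(G)|] = C(147, 2)·p = 10731 · (1/1617) = 73/11.
E[α(G)] ≥ n − E[|E(G)|] = 147 − 73/11 = 1544/11.
Numerically: ≈ 140.3636.
(This is only a lower bound; the true E[α(G)] may be larger.)

E[α(G)] ≥ 1544/11 ≈ 140.3636.


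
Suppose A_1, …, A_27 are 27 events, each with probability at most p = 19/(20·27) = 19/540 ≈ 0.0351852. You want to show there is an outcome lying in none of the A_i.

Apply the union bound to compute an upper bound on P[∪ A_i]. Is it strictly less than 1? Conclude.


Union bound: P[∪_{i=1}^{27} A_i] ≤ Σ_i P[A_i] ≤ 27·p = 27·(19/540) = 19/20.
Numerically: 19/20 ≈ 0.9500000.
Is 19/20 < 1? YES.
Since P[∪ A_i] ≤ 19/20 < 1, the complement has P[∩ A_i^c] ≥ 1 − 19/20 = 1/20 > 0, so some outcome avoids every A_i.

27·p = 19/20 ≈ 0.9500000; existence CERTIFIED by the union bound.


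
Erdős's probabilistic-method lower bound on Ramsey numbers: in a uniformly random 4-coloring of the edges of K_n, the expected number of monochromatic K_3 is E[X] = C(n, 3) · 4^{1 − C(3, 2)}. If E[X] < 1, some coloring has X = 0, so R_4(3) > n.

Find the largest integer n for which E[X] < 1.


We need C(n, 3) · 4^{1 − 3} < 1, i.e. C(n, 3) < 4^{3 − 1} = 16.
Check values of n near the boundary:
  n = 3: C(3, 3) = 1; 1 < 16? YES
  n = 4: C(4, 3) = 4; 4 < 16? YES
  n = 5: C(5, 3) = 10; 10 < 16? YES
  n = 6: C(6, 3) = 20; 20 < 16? NO
  n = 7: C(7, 3) = 35; 35 < 16? NO
The largest n with C(n, 3) < 16 is n = 5 (where E[X] = 5/8 ≈ 0.625). Hence R_4(3) > 5, i.e. R_4(3) ≥ 6.

Largest n = 5; hence R_4(3) > 5.


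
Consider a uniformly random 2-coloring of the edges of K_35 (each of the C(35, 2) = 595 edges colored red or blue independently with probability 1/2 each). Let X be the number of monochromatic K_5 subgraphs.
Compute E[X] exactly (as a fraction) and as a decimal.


Let X = Σ_S X_S over the C(35, 5) = 324632 subsets S of size 5, where X_S = 1 if the K_5 on S is monochromatic.
For a fixed S, the K_5 on S has C(5, 2) = 10 edges. P[all 10 edges red] = (1/2)^10, and likewise for blue, so P[monochromatic] = 2·(1/2)^10 = 2^{1 − 10} = 1/512.
By linearity: E[X] = C(35, 5) · 2^{1 − 10} = 324632 · 1/512 = 40579/64.
Numerically: E[X] ≈ 634.047.

E[X] = C(35,5)·2^(1−C(5,2)) = 40579/64 ≈ 634.047.


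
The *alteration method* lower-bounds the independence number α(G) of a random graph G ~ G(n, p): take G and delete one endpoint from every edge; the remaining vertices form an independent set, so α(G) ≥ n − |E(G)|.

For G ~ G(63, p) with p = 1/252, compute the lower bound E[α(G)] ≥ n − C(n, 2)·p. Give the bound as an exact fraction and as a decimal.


E[|E(G)|] = C(63, 2)·p = 1953 · (1/252) = 31/4.
E[α(G)] ≥ n − E[|E(G)|] = 63 − 31/4 = 221/4.
Numerically: ≈ 55.25000.
(This is only a lower bound; the true E[α(G)] may be larger.)

E[α(G)] ≥ 221/4 ≈ 55.25000.


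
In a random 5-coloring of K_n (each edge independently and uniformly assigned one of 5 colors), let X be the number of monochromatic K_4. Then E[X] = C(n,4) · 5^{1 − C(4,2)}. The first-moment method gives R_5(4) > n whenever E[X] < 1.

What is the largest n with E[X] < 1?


We need C(n, 4) · 5^{1 − 6} < 1, i.e. C(n, 4) < 5^{6 − 1} = 3125.
Check values of n near the boundary:
  n = 12: C(12, 4) = 495; 495 < 3125? YES
  n = 13: C(13, 4) = 715; 715 < 3125? YES
  n = 14: C(14, 4) = 1001; 1001 < 3125? YES
  n = 15: C(15, 4) = 1365; 1365 < 3125? YES
  n = 16: C(16, 4) = 1820; 1820 < 3125? YES
  n = 17: C(17, 4) = 2380; 2380 < 3125? YES
  n = 18: C(18, 4) = 3060; 3060 < 3125? YES
  n = 19: C(19, 4) = 3876; 3876 < 3125? NO
  n = 20: C(20, 4) = 4845; 4845 < 3125? NO
The largest n with C(n, 4) < 3125 is n = 18 (where E[X] = 612/625 ≈ 0.9792000). Hence R_5(4) > 18, i.e. R_5(4) ≥ 19.

Largest n = 18; hence R_5(4) > 18.


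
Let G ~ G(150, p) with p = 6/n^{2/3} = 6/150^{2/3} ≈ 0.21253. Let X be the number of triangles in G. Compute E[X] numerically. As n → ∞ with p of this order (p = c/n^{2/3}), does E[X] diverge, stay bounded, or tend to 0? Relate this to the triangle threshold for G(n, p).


Number of potential triangles: C(150, 3) = 551300.
Each occurs with probability p³ ≈ (0.21253)³ ≈ 9.6000000e-03.
By linearity: E[X] = C(150, 3)·p³ ≈ 551300 · 9.6000000e-03 ≈ 5292.48000.
Since α = 2/3 < 1, p = c/n^{2/3} ≫ 1/n is above the triangle threshold p ~ 1/n. Asymptotically E[X] ~ (c³/6)·n^{3(1−α)} = (6³/6)·n^{1} → ∞; triangles are abundant w.h.p.

E[X] ≈ 5292.48000; in regime p = Θ(1/n^{2/3}) E[X] diverges (above the triangle threshold p ~ 1/n).


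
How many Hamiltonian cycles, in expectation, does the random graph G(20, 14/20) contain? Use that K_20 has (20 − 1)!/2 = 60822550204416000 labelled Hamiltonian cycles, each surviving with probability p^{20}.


K_20 has (20 − 1)!/2 = 60822550204416000 labelled Hamiltonian cycles.
For each such Hamiltonian cycle H, let X_H = 1 if all 20 edges of H are present in G. Then P[X_H = 1] = p^{20} = (7/10)^{20} = 79792266297612001/100000000000000000000.
Summing the indicators: E[X] = Σ_H E[X_H] = 60822550204416000 · p^{20} = 60822550204416000 · 79792266297612001/100000000000000000000 = 1184855742873690605203907421/24414062500000.
Numerically: E[X] ≈ 4.85317e+13.

E[X] = 60822550204416000 · (7/10)^{20} = 1184855742873690605203907421/24414062500000 ≈ 4.85317e+13.


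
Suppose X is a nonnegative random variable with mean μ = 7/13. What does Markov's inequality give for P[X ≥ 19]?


μ = E[X] = 7/13, a = 19.
Markov: P[X ≥ 19] ≤ μ/a = (7/13)/19 = 7/247.
Numerically: ≈ 0.0283.
(Since a = 19 > μ = 0.5385, the bound 7/247 is < 1 and informative.)

P[X ≥ 19] ≤ 7/247 ≈ 0.0283.


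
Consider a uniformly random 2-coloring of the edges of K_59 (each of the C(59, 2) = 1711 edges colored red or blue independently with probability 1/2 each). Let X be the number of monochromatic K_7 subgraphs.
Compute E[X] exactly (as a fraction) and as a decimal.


Let X = Σ_S X_S over the C(59, 7) = 341149446 subsets S of size 7, where X_S = 1 if the K_7 on S is monochromatic.
For a fixed S, the K_7 on S has C(7, 2) = 21 edges. P[all 21 edges red] = (1/2)^21, and likewise for blue, so P[monochromatic] = 2·(1/2)^21 = 2^{1 − 21} = 1/1048576.
Summing: E[X] = C(59, 7) · 2^{1 − 21} = 341149446 · 1/1048576 = 170574723/524288.
Numerically: E[X] ≈ 325.345465.

E[X] = C(59,7)·2^(1−C(7,2)) = 170574723/524288 ≈ 325.345465.


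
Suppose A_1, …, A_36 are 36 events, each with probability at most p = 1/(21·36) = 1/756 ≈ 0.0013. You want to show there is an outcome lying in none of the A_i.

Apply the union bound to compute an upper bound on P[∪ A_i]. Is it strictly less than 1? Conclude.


Union bound: P[∪_{i=1}^{36} A_i] ≤ Σ_i P[A_i] ≤ 36·p = 36·(1/756) = 1/21.
Numerically: 1/21 ≈ 0.0476.
Is 1/21 < 1? YES.
Since P[∪ A_i] ≤ 1/21 < 1, the complement has P[∩ A_i^c] ≥ 1 − 1/21 = 20/21 > 0, so some outcome avoids every A_i.

36·p = 1/21 ≈ 0.0476; existence CERTIFIED by the union bound.


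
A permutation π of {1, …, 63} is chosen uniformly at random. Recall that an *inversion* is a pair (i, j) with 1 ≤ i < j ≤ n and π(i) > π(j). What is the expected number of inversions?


Write X = Σ X_I over the C(63, 2) = 1953 pairs i < j, with X_I the indicator of one inversion.
There are 1953 indicators.
For each fixed pair i < j, the values π(i) and π(j) are two distinct elements of {1, …, 63} in uniformly random order; by symmetry P[π(i) > π(j)] = 1/2.
By linearity: E[X] = 1953 · (1/2) = C(63, 2) · (1/2) = 1953/2 = 1953/2 ≈ 976.50000.

E[X] = 1953/2 = 976.50000.


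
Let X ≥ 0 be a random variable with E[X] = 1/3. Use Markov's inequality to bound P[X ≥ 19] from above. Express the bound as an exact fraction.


μ = E[X] = 1/3, a = 19.
Markov: P[X ≥ 19] ≤ μ/a = (1/3)/19 = 1/57.
Numerically: ≈ 0.018.
(Since a = 19 > μ = 0.333, the bound 1/57 is < 1 and informative.)

P[X ≥ 19] ≤ 1/57 ≈ 0.018.


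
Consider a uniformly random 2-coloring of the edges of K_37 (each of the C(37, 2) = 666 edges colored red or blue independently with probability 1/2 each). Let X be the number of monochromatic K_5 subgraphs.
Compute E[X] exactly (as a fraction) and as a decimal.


Let X = Σ_S X_S over the C(37, 5) = 435897 subsets S of size 5, where X_S = 1 if the K_5 on S is monochromatic.
For a fixed S, the K_5 on S has C(5, 2) = 10 edges. P[all 10 edges red] = (1/2)^10, and likewise for blue, so P[monochromatic] = 2·(1/2)^10 = 2^{1 − 10} = 1/512.
By linearity of expectation: E[X] = C(37, 5) · 2^{1 − 10} = 435897 · 1/512 = 435897/512.
Numerically: E[X] ≈ 851.36133.

E[X] = C(37,5)·2^(1−C(5,2)) = 435897/512 ≈ 851.36133.


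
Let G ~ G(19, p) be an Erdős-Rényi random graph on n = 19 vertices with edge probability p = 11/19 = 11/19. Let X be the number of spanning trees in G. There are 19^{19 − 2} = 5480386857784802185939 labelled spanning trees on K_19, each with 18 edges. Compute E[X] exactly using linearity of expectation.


K_19 has 19^{19 − 2} = 5480386857784802185939 labelled spanning trees.
For each such spanning tree H, let X_H = 1 if all 18 edges of H are present in G. Then P[X_H = 1] = p^{18} = (11/19)^{18} = 5559917313492231481/104127350297911241532841.
By linearity of expectation: E[X] = Σ_H E[X_H] = 5480386857784802185939 · p^{18} = 5480386857784802185939 · 5559917313492231481/104127350297911241532841 = 5559917313492231481/19.
Numerically: E[X] ≈ 2.92627e+17.

E[X] = 5480386857784802185939 · (11/19)^{18} = 5559917313492231481/19 ≈ 2.92627e+17.


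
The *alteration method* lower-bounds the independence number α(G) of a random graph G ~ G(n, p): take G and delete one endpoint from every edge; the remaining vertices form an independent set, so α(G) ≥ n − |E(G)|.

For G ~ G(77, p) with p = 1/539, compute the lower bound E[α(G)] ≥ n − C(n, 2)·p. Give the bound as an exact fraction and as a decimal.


E[|E(G)|] = C(77, 2)·p = 2926 · (1/539) = 38/7.
E[α(G)] ≥ n − E[|E(G)|] = 77 − 38/7 = 501/7.
Numerically: ≈ 71.5714.
(This is only a lower bound; the true E[α(G)] may be larger.)

E[α(G)] ≥ 501/7 ≈ 71.5714.


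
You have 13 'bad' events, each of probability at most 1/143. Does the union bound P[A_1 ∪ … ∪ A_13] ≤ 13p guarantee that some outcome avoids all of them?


Union bound: P[∪_{i=1}^{13} A_i] ≤ Σ_i P[A_i] ≤ 13·p = 13·(1/143) = 1/11.
Numerically: 1/11 ≈ 0.090909.
Is 1/11 < 1? YES.
Since P[∪ A_i] ≤ 1/11 < 1, the complement has P[∩ A_i^c] ≥ 1 − 1/11 = 10/11 > 0, so some outcome avoids every A_i.

13·p = 1/11 ≈ 0.090909; existence CERTIFIED by the union bound.
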